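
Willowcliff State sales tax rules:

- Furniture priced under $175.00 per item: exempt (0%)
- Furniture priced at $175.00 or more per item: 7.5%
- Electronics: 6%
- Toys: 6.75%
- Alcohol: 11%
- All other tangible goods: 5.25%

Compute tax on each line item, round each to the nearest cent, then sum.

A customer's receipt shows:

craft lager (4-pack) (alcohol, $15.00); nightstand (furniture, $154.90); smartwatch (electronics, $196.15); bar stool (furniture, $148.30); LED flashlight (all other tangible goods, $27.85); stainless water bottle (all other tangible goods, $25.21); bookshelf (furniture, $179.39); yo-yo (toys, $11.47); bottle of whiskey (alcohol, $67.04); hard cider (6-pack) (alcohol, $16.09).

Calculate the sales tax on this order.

Craft lager (4-pack) $15.00: alcohol → 11% → $1.65
Nightstand $154.90: furniture, under $175.00 → 0% → $0.00
Smartwatch $196.15: electronics → 6% → $11.77
Bar stool $148.30: furniture, under $175.00 → 0% → $0.00
LED flashlight $27.85: all other tangible goods → 5.25% → $1.46
Stainless water bottle $25.21: all other tangible goods → 5.25% → $1.32
Bookshelf $179.39: furniture, $175.00 or more → 7.5% → $13.45
Yo-yo $11.47: toys → 6.75% → $0.77
Bottle of whiskey $67.04: alcohol → 11% → $7.37
Hard cider (6-pack) $16.09: alcohol → 11% → $1.77
Total tax = $1.65 + $11.77 + $1.46 + $1.32 + $13.45 + $0.77 + $7.37 + $1.77 = $39.56

$39.56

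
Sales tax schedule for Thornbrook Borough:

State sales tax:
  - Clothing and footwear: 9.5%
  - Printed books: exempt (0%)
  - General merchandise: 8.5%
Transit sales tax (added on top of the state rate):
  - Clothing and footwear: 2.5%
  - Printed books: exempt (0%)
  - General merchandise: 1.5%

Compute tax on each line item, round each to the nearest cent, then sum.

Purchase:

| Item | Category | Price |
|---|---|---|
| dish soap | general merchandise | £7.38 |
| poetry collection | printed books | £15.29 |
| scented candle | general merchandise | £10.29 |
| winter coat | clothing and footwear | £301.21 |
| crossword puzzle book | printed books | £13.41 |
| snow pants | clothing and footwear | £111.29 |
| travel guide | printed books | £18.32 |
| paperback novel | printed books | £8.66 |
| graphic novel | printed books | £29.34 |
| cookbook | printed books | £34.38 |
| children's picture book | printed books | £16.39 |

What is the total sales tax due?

Dish soap £7.38: general merchandise → 8.5% + 1.5% transit = 10% → £0.74
Poetry collection £15.29: printed books → 0% + 0% transit = 0% → £0.00
Scented candle £10.29: general merchandise → 8.5% + 1.5% transit = 10% → £1.03
Winter coat £301.21: clothing and footwear → 9.5% + 2.5% transit = 12% → £36.15
Crossword puzzle book £13.41: printed books → 0% + 0% transit = 0% → £0.00
Snow pants £111.29: clothing and footwear → 9.5% + 2.5% transit = 12% → £13.35
Travel guide £18.32: printed books → 0% + 0% transit = 0% → £0.00
Paperback novel £8.66: printed books → 0% + 0% transit = 0% → £0.00
Graphic novel £29.34: printed books → 0% + 0% transit = 0% → £0.00
Cookbook £34.38: printed books → 0% + 0% transit = 0% → £0.00
Children's picture book £16.39: printed books → 0% + 0% transit = 0% → £0.00
Total tax = £0.74 + £1.03 + £36.15 + £13.35 = £51.27

£51.27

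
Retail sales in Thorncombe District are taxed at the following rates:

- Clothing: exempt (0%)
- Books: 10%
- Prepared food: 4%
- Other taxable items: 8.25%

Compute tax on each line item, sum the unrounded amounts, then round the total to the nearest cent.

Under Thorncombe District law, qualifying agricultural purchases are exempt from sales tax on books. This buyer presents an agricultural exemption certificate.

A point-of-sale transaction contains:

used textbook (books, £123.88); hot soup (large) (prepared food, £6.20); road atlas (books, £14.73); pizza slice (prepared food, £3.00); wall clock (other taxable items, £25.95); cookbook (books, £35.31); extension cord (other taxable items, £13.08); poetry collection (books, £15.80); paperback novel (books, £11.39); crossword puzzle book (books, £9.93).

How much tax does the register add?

£3.59

Used textbook £123.88: books, buyer-exempt → 0% → £0.00
Hot soup (large) £6.20: prepared food → 4% → £0.248
Road atlas £14.73: books, buyer-exempt → 0% → £0.00
Pizza slice £3.00: prepared food → 4% → £0.12
Wall clock £25.95: other taxable items → 8.25% → £2.140875
Cookbook £35.31: books, buyer-exempt → 0% → £0.00
Extension cord £13.08: other taxable items → 8.25% → £1.0791
Poetry collection £15.80: books, buyer-exempt → 0% → £0.00
Paperback novel £11.39: books, buyer-exempt → 0% → £0.00
Crossword puzzle book £9.93: books, buyer-exempt → 0% → £0.00
Unrounded tax sum = £3.587975 → £3.59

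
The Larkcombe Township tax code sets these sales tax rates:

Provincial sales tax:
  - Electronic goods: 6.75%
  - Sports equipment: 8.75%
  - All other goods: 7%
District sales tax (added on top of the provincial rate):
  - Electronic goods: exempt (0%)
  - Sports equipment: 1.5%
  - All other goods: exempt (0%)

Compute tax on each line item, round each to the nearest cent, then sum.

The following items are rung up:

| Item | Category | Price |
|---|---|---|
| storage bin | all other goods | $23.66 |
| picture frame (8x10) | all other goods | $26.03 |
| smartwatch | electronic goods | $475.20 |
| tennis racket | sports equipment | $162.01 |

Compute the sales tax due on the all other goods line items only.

$3.48

Storage bin $23.66: all other goods → 7% + 0% district = 7% → $1.66
Picture frame (8x10) $26.03: all other goods → 7% + 0% district = 7% → $1.82
Tax on all other goods = $1.66 + $1.82 = $3.48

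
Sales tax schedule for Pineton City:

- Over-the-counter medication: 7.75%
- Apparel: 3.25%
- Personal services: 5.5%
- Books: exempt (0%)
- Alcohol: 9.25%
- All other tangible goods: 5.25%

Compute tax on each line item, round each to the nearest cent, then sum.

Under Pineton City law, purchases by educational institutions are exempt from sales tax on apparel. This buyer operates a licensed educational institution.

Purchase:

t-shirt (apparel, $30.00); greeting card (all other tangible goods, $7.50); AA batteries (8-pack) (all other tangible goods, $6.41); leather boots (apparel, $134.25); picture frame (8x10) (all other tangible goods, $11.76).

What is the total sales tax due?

$1.35

T-shirt $30.00: apparel, buyer-exempt → 0% → $0.00
Greeting card $7.50: all other tangible goods → 5.25% → $0.39
AA batteries (8-pack) $6.41: all other tangible goods → 5.25% → $0.34
Leather boots $134.25: apparel, buyer-exempt → 0% → $0.00
Picture frame (8x10) $11.76: all other tangible goods → 5.25% → $0.62
Total tax = $0.39 + $0.34 + $0.62 = $1.35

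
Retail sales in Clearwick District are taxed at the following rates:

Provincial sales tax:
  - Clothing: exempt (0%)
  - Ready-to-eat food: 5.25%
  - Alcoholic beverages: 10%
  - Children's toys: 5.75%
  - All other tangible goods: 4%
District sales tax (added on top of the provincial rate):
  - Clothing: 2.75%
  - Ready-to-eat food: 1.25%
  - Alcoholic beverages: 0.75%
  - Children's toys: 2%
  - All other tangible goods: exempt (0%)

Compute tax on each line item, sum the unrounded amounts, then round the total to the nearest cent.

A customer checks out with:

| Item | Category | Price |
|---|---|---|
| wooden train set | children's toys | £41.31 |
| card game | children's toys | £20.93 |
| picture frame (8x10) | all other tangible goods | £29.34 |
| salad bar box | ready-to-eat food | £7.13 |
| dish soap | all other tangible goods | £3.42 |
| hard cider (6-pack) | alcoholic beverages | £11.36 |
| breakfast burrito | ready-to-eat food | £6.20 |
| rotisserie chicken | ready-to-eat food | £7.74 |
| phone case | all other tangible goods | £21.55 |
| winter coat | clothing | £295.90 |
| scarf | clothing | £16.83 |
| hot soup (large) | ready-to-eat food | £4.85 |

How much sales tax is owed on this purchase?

Wooden train set £41.31: children's toys → 5.75% + 2% district = 7.75% → £3.201525
Card game £20.93: children's toys → 5.75% + 2% district = 7.75% → £1.622075
Picture frame (8x10) £29.34: all other tangible goods → 4% + 0% district = 4% → £1.1736
Salad bar box £7.13: ready-to-eat food → 5.25% + 1.25% district = 6.5% → £0.46345
Dish soap £3.42: all other tangible goods → 4% + 0% district = 4% → £0.1368
Hard cider (6-pack) £11.36: alcoholic beverages → 10% + 0.75% district = 10.75% → £1.2212
Breakfast burrito £6.20: ready-to-eat food → 5.25% + 1.25% district = 6.5% → £0.403
Rotisserie chicken £7.74: ready-to-eat food → 5.25% + 1.25% district = 6.5% → £0.5031
Phone case £21.55: all other tangible goods → 4% + 0% district = 4% → £0.862
Winter coat £295.90: clothing → 0% + 2.75% district = 2.75% → £8.13725
Scarf £16.83: clothing → 0% + 2.75% district = 2.75% → £0.462825
Hot soup (large) £4.85: ready-to-eat food → 5.25% + 1.25% district = 6.5% → £0.31525
Unrounded tax sum = £18.502075 → £18.50

£18.50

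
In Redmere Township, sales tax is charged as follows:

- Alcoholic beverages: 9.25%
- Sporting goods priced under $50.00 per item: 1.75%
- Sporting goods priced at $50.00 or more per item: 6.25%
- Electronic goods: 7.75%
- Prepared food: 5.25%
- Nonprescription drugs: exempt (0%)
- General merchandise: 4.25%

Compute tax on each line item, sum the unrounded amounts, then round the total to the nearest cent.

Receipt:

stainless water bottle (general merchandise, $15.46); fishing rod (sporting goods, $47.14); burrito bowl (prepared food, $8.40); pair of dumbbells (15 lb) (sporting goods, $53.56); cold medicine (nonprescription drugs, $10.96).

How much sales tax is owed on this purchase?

Stainless water bottle $15.46: general merchandise → 4.25% → $0.65705
Fishing rod $47.14: sporting goods, under $50.00 → 1.75% → $0.82495
Burrito bowl $8.40: prepared food → 5.25% → $0.441
Pair of dumbbells (15 lb) $53.56: sporting goods, $50.00 or more → 6.25% → $3.3475
Cold medicine $10.96: nonprescription drugs → 0% → $0.00
Unrounded tax sum = $5.2705 → $5.27

$5.27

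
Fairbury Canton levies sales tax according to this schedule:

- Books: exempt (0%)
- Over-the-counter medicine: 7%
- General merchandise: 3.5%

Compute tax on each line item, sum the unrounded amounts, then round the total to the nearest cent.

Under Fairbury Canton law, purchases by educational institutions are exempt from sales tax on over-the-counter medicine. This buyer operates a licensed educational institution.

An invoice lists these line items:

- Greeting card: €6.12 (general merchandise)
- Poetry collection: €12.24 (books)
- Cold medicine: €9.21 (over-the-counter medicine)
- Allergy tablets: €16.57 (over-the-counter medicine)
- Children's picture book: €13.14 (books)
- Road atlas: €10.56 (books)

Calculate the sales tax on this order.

€0.21

Greeting card €6.12: general merchandise → 3.5% → €0.2142
Poetry collection €12.24: books → 0% → €0.00
Cold medicine €9.21: over-the-counter medicine, buyer-exempt → 0% → €0.00
Allergy tablets €16.57: over-the-counter medicine, buyer-exempt → 0% → €0.00
Children's picture book €13.14: books → 0% → €0.00
Road atlas €10.56: books → 0% → €0.00
Unrounded tax sum = €0.2142 → €0.21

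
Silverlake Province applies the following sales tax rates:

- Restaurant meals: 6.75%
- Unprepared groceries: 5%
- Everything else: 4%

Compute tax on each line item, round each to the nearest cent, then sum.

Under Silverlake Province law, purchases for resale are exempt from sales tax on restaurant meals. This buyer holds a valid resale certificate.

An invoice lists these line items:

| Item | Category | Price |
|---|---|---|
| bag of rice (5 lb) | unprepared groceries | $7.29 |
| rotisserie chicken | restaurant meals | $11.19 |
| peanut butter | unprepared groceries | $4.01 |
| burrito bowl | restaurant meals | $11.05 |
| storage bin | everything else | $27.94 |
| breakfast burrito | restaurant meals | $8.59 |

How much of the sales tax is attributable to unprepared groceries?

$0.56

Bag of rice (5 lb) $7.29: unprepared groceries → 5% → $0.36
Peanut butter $4.01: unprepared groceries → 5% → $0.20
Tax on unprepared groceries = $0.36 + $0.20 = $0.56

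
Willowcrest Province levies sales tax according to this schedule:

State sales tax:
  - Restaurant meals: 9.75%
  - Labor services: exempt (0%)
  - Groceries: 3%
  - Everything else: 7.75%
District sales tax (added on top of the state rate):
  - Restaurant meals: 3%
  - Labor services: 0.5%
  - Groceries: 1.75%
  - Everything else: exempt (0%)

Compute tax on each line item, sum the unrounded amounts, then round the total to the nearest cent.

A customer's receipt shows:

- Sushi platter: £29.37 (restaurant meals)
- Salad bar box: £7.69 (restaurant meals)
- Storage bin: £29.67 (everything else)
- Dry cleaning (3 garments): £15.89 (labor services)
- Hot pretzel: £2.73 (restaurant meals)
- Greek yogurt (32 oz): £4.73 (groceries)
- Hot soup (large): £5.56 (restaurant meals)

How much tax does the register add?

Sushi platter £29.37: restaurant meals → 9.75% + 3% district = 12.75% → £3.744675
Salad bar box £7.69: restaurant meals → 9.75% + 3% district = 12.75% → £0.980475
Storage bin £29.67: everything else → 7.75% + 0% district = 7.75% → £2.299425
Dry cleaning (3 garments) £15.89: labor services → 0% + 0.5% district = 0.5% → £0.07945
Hot pretzel £2.73: restaurant meals → 9.75% + 3% district = 12.75% → £0.348075
Greek yogurt (32 oz) £4.73: groceries → 3% + 1.75% district = 4.75% → £0.224675
Hot soup (large) £5.56: restaurant meals → 9.75% + 3% district = 12.75% → £0.7089
Unrounded tax sum = £8.385675 → £8.39

£8.39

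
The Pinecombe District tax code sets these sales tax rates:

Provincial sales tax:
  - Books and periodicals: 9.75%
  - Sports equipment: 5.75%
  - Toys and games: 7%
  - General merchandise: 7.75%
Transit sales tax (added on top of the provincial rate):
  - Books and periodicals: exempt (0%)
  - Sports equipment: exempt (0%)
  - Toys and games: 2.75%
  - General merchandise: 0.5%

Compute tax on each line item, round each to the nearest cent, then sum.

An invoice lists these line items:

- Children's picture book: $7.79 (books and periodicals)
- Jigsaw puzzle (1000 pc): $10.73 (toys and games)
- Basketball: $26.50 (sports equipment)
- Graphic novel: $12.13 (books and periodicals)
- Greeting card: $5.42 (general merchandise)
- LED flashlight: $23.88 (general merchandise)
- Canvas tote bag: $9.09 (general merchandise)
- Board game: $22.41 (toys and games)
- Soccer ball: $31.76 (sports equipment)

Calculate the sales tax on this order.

$11.69

Children's picture book $7.79: books and periodicals → 9.75% + 0% transit = 9.75% → $0.76
Jigsaw puzzle (1000 pc) $10.73: toys and games → 7% + 2.75% transit = 9.75% → $1.05
Basketball $26.50: sports equipment → 5.75% + 0% transit = 5.75% → $1.52
Graphic novel $12.13: books and periodicals → 9.75% + 0% transit = 9.75% → $1.18
Greeting card $5.42: general merchandise → 7.75% + 0.5% transit = 8.25% → $0.45
LED flashlight $23.88: general merchandise → 7.75% + 0.5% transit = 8.25% → $1.97
Canvas tote bag $9.09: general merchandise → 7.75% + 0.5% transit = 8.25% → $0.75
Board game $22.41: toys and games → 7% + 2.75% transit = 9.75% → $2.18
Soccer ball $31.76: sports equipment → 5.75% + 0% transit = 5.75% → $1.83
Total tax = $0.76 + $1.05 + $1.52 + $1.18 + $0.45 + $1.97 + $0.75 + $2.18 + $1.83 = $11.69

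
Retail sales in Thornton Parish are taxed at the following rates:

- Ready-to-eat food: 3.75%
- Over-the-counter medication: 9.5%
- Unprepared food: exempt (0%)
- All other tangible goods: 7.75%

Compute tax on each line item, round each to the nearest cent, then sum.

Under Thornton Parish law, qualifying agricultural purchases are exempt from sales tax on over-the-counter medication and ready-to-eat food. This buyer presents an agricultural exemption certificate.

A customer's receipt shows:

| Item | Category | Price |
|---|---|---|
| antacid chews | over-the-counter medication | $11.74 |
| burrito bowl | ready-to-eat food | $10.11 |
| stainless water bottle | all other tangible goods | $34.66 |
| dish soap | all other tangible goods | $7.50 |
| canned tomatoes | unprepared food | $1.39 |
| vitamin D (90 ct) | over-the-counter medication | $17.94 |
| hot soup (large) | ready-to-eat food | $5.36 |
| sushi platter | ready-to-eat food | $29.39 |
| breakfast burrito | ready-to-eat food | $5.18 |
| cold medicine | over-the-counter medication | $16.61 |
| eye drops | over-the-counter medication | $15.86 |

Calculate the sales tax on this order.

Antacid chews $11.74: over-the-counter medication, buyer-exempt → 0% → $0.00
Burrito bowl $10.11: ready-to-eat food, buyer-exempt → 0% → $0.00
Stainless water bottle $34.66: all other tangible goods → 7.75% → $2.69
Dish soap $7.50: all other tangible goods → 7.75% → $0.58
Canned tomatoes $1.39: unprepared food → 0% → $0.00
Vitamin D (90 ct) $17.94: over-the-counter medication, buyer-exempt → 0% → $0.00
Hot soup (large) $5.36: ready-to-eat food, buyer-exempt → 0% → $0.00
Sushi platter $29.39: ready-to-eat food, buyer-exempt → 0% → $0.00
Breakfast burrito $5.18: ready-to-eat food, buyer-exempt → 0% → $0.00
Cold medicine $16.61: over-the-counter medication, buyer-exempt → 0% → $0.00
Eye drops $15.86: over-the-counter medication, buyer-exempt → 0% → $0.00
Total tax = $2.69 + $0.58 = $3.27

$3.27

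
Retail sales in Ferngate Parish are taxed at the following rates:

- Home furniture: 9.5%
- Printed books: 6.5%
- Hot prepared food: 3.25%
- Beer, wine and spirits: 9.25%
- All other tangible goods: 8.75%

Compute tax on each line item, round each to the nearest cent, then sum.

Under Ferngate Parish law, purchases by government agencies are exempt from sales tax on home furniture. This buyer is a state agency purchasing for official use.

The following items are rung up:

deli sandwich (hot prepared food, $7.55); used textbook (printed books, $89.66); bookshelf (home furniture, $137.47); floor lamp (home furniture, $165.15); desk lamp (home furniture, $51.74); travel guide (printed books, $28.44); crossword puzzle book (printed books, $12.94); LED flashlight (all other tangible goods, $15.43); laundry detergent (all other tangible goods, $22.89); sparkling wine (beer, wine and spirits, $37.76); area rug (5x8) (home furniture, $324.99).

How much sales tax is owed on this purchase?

$15.61

Deli sandwich $7.55: hot prepared food → 3.25% → $0.25
Used textbook $89.66: printed books → 6.5% → $5.83
Bookshelf $137.47: home furniture, buyer-exempt → 0% → $0.00
Floor lamp $165.15: home furniture, buyer-exempt → 0% → $0.00
Desk lamp $51.74: home furniture, buyer-exempt → 0% → $0.00
Travel guide $28.44: printed books → 6.5% → $1.85
Crossword puzzle book $12.94: printed books → 6.5% → $0.84
LED flashlight $15.43: all other tangible goods → 8.75% → $1.35
Laundry detergent $22.89: all other tangible goods → 8.75% → $2.00
Sparkling wine $37.76: beer, wine and spirits → 9.25% → $3.49
Area rug (5x8) $324.99: home furniture, buyer-exempt → 0% → $0.00
Total tax = $0.25 + $5.83 + $1.85 + $0.84 + $1.35 + $2.00 + $3.49 = $15.61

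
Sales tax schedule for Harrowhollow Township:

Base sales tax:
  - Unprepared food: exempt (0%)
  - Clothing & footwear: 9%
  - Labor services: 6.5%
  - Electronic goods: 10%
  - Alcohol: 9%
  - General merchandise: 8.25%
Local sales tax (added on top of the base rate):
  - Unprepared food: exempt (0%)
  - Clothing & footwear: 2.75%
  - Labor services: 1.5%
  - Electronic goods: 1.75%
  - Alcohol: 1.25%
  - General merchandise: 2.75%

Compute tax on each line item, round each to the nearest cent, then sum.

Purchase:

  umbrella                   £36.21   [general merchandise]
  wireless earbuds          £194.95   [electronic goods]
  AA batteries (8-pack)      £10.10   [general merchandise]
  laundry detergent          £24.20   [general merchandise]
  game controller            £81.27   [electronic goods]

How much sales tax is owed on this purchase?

Umbrella £36.21: general merchandise → 8.25% + 2.75% local = 11% → £3.98
Wireless earbuds £194.95: electronic goods → 10% + 1.75% local = 11.75% → £22.91
AA batteries (8-pack) £10.10: general merchandise → 8.25% + 2.75% local = 11% → £1.11
Laundry detergent £24.20: general merchandise → 8.25% + 2.75% local = 11% → £2.66
Game controller £81.27: electronic goods → 10% + 1.75% local = 11.75% → £9.55
Total tax = £3.98 + £22.91 + £1.11 + £2.66 + £9.55 = £40.21

£40.21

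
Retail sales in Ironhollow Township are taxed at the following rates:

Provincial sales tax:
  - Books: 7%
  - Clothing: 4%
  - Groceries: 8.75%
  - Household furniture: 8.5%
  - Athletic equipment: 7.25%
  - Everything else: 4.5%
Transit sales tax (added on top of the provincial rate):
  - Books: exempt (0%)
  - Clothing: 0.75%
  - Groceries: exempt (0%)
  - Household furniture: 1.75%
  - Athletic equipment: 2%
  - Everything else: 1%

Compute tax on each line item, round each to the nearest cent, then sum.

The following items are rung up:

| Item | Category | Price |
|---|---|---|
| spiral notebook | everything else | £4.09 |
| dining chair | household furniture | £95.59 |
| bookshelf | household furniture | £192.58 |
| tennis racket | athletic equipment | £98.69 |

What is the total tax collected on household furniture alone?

£29.54

Dining chair £95.59: household furniture → 8.5% + 1.75% transit = 10.25% → £9.80
Bookshelf £192.58: household furniture → 8.5% + 1.75% transit = 10.25% → £19.74
Tax on household furniture = £9.80 + £19.74 = £29.54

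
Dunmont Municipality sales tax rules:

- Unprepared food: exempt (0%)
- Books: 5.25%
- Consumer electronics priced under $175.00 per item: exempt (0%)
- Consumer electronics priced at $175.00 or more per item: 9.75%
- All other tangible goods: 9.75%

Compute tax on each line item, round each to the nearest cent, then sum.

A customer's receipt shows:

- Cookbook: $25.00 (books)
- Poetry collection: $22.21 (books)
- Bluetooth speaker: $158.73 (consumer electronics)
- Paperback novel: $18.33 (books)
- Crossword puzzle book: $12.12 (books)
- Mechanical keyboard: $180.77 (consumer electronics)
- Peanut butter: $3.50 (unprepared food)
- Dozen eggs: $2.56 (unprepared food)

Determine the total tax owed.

Cookbook $25.00: books → 5.25% → $1.31
Poetry collection $22.21: books → 5.25% → $1.17
Bluetooth speaker $158.73: consumer electronics, under $175.00 → 0% → $0.00
Paperback novel $18.33: books → 5.25% → $0.96
Crossword puzzle book $12.12: books → 5.25% → $0.64
Mechanical keyboard $180.77: consumer electronics, $175.00 or more → 9.75% → $17.63
Peanut butter $3.50: unprepared food → 0% → $0.00
Dozen eggs $2.56: unprepared food → 0% → $0.00
Total tax = $1.31 + $1.17 + $0.96 + $0.64 + $17.63 = $21.71

$21.71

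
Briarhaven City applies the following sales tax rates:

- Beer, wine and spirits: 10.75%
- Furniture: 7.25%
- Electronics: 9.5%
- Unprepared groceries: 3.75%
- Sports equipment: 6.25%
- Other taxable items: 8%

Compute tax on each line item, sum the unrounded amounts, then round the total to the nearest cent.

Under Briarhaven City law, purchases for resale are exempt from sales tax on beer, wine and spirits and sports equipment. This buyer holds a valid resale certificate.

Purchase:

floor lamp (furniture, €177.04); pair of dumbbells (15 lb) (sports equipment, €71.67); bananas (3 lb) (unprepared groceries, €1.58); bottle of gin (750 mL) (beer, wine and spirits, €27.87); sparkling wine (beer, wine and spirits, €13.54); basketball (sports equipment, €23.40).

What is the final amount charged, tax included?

€327.99

Floor lamp €177.04: furniture → 7.25% → €12.8354
Pair of dumbbells (15 lb) €71.67: sports equipment, buyer-exempt → 0% → €0.00
Bananas (3 lb) €1.58: unprepared groceries → 3.75% → €0.05925
Bottle of gin (750 mL) €27.87: beer, wine and spirits, buyer-exempt → 0% → €0.00
Sparkling wine €13.54: beer, wine and spirits, buyer-exempt → 0% → €0.00
Basketball €23.40: sports equipment, buyer-exempt → 0% → €0.00
Subtotal = €315.10; unrounded tax = €12.89465 → €12.89; total due = €327.99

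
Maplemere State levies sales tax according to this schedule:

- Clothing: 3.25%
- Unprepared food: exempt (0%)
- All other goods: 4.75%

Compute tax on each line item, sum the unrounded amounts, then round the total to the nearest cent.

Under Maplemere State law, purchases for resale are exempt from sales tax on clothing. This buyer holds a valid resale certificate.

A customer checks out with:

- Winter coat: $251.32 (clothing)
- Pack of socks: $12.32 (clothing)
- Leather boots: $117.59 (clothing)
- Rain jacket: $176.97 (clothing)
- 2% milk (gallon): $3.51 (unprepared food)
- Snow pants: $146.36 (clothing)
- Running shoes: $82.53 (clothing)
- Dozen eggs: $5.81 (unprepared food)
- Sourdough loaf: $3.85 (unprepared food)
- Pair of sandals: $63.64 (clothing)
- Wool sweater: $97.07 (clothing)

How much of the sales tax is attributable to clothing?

Winter coat $251.32: clothing, buyer-exempt → 0% → $0.00
Pack of socks $12.32: clothing, buyer-exempt → 0% → $0.00
Leather boots $117.59: clothing, buyer-exempt → 0% → $0.00
Rain jacket $176.97: clothing, buyer-exempt → 0% → $0.00
Snow pants $146.36: clothing, buyer-exempt → 0% → $0.00
Running shoes $82.53: clothing, buyer-exempt → 0% → $0.00
Pair of sandals $63.64: clothing, buyer-exempt → 0% → $0.00
Wool sweater $97.07: clothing, buyer-exempt → 0% → $0.00
Tax on clothing: unrounded sum = $0.00 → $0.00

$0.00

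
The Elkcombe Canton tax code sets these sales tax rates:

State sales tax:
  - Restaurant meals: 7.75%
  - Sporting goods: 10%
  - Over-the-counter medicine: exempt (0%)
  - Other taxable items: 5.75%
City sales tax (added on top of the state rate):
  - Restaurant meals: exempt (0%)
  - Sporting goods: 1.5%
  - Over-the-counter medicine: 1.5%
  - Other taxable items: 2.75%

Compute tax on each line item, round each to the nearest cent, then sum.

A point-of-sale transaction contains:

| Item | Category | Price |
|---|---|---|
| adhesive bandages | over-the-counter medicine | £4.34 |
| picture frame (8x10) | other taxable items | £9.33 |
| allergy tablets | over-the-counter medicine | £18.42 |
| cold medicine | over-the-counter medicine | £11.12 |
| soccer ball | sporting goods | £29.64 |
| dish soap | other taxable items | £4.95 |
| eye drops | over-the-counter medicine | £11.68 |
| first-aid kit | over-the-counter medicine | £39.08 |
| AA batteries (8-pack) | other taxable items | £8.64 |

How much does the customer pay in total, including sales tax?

£143.84

Adhesive bandages £4.34: over-the-counter medicine → 0% + 1.5% city = 1.5% → £0.07
Picture frame (8x10) £9.33: other taxable items → 5.75% + 2.75% city = 8.5% → £0.79
Allergy tablets £18.42: over-the-counter medicine → 0% + 1.5% city = 1.5% → £0.28
Cold medicine £11.12: over-the-counter medicine → 0% + 1.5% city = 1.5% → £0.17
Soccer ball £29.64: sporting goods → 10% + 1.5% city = 11.5% → £3.41
Dish soap £4.95: other taxable items → 5.75% + 2.75% city = 8.5% → £0.42
Eye drops £11.68: over-the-counter medicine → 0% + 1.5% city = 1.5% → £0.18
First-aid kit £39.08: over-the-counter medicine → 0% + 1.5% city = 1.5% → £0.59
AA batteries (8-pack) £8.64: other taxable items → 5.75% + 2.75% city = 8.5% → £0.73
Subtotal = £137.20; tax = £6.64; total due = £143.84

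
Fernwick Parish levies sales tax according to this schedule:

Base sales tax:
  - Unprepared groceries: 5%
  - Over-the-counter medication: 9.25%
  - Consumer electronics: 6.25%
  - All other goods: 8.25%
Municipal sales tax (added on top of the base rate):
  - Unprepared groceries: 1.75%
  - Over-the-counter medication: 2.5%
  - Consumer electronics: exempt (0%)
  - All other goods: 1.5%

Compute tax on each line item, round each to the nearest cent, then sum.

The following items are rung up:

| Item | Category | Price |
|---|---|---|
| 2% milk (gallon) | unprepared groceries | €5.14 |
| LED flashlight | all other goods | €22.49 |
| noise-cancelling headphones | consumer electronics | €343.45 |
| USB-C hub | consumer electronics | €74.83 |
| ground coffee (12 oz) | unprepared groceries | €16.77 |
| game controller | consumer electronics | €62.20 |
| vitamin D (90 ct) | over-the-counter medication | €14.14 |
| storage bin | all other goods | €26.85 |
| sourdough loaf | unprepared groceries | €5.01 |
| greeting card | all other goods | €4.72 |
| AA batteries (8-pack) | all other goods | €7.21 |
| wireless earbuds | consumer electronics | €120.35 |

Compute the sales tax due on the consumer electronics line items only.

€37.56

Noise-cancelling headphones €343.45: consumer electronics → 6.25% + 0% municipal = 6.25% → €21.47
USB-C hub €74.83: consumer electronics → 6.25% + 0% municipal = 6.25% → €4.68
Game controller €62.20: consumer electronics → 6.25% + 0% municipal = 6.25% → €3.89
Wireless earbuds €120.35: consumer electronics → 6.25% + 0% municipal = 6.25% → €7.52
Tax on consumer electronics = €21.47 + €4.68 + €3.89 + €7.52 = €37.56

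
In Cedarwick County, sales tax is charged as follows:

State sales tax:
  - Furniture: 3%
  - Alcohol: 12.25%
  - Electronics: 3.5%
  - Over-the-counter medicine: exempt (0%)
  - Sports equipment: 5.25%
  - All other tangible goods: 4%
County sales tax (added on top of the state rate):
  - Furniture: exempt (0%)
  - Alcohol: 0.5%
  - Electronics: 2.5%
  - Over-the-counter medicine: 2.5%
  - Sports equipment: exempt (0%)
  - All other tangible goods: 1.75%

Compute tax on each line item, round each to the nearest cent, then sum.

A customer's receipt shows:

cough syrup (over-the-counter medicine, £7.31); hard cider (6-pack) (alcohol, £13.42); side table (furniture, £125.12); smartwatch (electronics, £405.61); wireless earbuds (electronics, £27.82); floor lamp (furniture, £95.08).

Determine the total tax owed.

£34.50

Cough syrup £7.31: over-the-counter medicine → 0% + 2.5% county = 2.5% → £0.18
Hard cider (6-pack) £13.42: alcohol → 12.25% + 0.5% county = 12.75% → £1.71
Side table £125.12: furniture → 3% + 0% county = 3% → £3.75
Smartwatch £405.61: electronics → 3.5% + 2.5% county = 6% → £24.34
Wireless earbuds £27.82: electronics → 3.5% + 2.5% county = 6% → £1.67
Floor lamp £95.08: furniture → 3% + 0% county = 3% → £2.85
Total tax = £0.18 + £1.71 + £3.75 + £24.34 + £1.67 + £2.85 = £34.50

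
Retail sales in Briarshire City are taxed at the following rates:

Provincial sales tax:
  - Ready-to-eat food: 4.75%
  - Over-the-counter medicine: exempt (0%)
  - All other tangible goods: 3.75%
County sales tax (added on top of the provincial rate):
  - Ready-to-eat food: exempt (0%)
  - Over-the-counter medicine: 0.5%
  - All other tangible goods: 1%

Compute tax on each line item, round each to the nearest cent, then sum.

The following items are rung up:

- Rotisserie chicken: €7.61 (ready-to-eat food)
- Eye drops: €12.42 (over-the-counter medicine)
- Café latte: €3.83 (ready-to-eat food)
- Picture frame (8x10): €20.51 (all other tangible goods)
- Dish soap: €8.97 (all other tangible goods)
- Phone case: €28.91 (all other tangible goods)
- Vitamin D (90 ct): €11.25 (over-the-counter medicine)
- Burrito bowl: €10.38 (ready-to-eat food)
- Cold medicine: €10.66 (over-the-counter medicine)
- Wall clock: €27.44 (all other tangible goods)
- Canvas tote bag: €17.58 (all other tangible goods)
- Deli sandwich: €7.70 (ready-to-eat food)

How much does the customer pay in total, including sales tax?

€173.74

Rotisserie chicken €7.61: ready-to-eat food → 4.75% + 0% county = 4.75% → €0.36
Eye drops €12.42: over-the-counter medicine → 0% + 0.5% county = 0.5% → €0.06
Café latte €3.83: ready-to-eat food → 4.75% + 0% county = 4.75% → €0.18
Picture frame (8x10) €20.51: all other tangible goods → 3.75% + 1% county = 4.75% → €0.97
Dish soap €8.97: all other tangible goods → 3.75% + 1% county = 4.75% → €0.43
Phone case €28.91: all other tangible goods → 3.75% + 1% county = 4.75% → €1.37
Vitamin D (90 ct) €11.25: over-the-counter medicine → 0% + 0.5% county = 0.5% → €0.06
Burrito bowl €10.38: ready-to-eat food → 4.75% + 0% county = 4.75% → €0.49
Cold medicine €10.66: over-the-counter medicine → 0% + 0.5% county = 0.5% → €0.05
Wall clock €27.44: all other tangible goods → 3.75% + 1% county = 4.75% → €1.30
Canvas tote bag €17.58: all other tangible goods → 3.75% + 1% county = 4.75% → €0.84
Deli sandwich €7.70: ready-to-eat food → 4.75% + 0% county = 4.75% → €0.37
Subtotal = €167.26; tax = €6.48; total due = €173.74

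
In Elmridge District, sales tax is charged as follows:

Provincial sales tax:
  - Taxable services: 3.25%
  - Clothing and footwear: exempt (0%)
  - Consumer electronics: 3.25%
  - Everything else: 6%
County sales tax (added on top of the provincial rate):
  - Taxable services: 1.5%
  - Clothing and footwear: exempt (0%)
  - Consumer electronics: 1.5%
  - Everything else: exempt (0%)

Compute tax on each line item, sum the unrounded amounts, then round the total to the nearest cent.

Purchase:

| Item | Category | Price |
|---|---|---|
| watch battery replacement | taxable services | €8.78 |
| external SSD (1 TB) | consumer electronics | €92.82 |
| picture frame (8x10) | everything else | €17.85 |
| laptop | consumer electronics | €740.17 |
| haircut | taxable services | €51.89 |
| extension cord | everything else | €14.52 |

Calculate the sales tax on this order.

€44.39

Watch battery replacement €8.78: taxable services → 3.25% + 1.5% county = 4.75% → €0.41705
External SSD (1 TB) €92.82: consumer electronics → 3.25% + 1.5% county = 4.75% → €4.40895
Picture frame (8x10) €17.85: everything else → 6% + 0% county = 6% → €1.071
Laptop €740.17: consumer electronics → 3.25% + 1.5% county = 4.75% → €35.158075
Haircut €51.89: taxable services → 3.25% + 1.5% county = 4.75% → €2.464775
Extension cord €14.52: everything else → 6% + 0% county = 6% → €0.8712
Unrounded tax sum = €44.39105 → €44.39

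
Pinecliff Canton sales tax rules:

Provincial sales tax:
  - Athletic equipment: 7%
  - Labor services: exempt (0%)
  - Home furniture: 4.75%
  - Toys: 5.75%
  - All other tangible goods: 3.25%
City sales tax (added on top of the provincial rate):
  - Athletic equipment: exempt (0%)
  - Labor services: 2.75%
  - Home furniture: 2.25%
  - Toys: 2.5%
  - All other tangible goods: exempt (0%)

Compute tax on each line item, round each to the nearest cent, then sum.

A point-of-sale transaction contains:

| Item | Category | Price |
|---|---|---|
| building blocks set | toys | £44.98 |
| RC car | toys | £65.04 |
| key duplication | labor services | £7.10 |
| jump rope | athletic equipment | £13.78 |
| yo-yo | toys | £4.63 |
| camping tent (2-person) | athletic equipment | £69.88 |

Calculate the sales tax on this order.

£15.51

Building blocks set £44.98: toys → 5.75% + 2.5% city = 8.25% → £3.71
RC car £65.04: toys → 5.75% + 2.5% city = 8.25% → £5.37
Key duplication £7.10: labor services → 0% + 2.75% city = 2.75% → £0.20
Jump rope £13.78: athletic equipment → 7% + 0% city = 7% → £0.96
Yo-yo £4.63: toys → 5.75% + 2.5% city = 8.25% → £0.38
Camping tent (2-person) £69.88: athletic equipment → 7% + 0% city = 7% → £4.89
Total tax = £3.71 + £5.37 + £0.20 + £0.96 + £0.38 + £4.89 = £15.51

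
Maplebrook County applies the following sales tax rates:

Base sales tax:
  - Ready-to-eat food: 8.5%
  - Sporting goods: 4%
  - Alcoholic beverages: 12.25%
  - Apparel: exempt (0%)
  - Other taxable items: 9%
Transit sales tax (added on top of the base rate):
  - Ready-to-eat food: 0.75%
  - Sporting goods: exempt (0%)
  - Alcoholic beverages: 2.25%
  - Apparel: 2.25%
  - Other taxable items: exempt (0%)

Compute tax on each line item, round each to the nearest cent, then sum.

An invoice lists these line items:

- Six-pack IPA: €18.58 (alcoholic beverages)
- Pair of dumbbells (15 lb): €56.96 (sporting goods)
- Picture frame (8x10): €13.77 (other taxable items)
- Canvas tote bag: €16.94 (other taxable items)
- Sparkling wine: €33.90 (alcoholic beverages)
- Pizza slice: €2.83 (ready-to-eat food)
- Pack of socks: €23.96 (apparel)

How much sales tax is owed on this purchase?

€13.45

Six-pack IPA €18.58: alcoholic beverages → 12.25% + 2.25% transit = 14.5% → €2.69
Pair of dumbbells (15 lb) €56.96: sporting goods → 4% + 0% transit = 4% → €2.28
Picture frame (8x10) €13.77: other taxable items → 9% + 0% transit = 9% → €1.24
Canvas tote bag €16.94: other taxable items → 9% + 0% transit = 9% → €1.52
Sparkling wine €33.90: alcoholic beverages → 12.25% + 2.25% transit = 14.5% → €4.92
Pizza slice €2.83: ready-to-eat food → 8.5% + 0.75% transit = 9.25% → €0.26
Pack of socks €23.96: apparel → 0% + 2.25% transit = 2.25% → €0.54
Total tax = €2.69 + €2.28 + €1.24 + €1.52 + €4.92 + €0.26 + €0.54 = €13.45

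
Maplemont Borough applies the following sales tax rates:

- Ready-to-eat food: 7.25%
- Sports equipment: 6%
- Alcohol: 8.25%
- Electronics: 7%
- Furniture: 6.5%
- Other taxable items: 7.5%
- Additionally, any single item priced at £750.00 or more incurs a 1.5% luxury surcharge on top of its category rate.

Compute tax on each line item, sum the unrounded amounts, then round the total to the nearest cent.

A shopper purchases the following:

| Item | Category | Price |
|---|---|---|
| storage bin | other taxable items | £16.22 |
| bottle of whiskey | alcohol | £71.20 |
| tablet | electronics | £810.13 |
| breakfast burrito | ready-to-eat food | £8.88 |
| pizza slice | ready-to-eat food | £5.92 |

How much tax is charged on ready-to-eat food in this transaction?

Breakfast burrito £8.88: ready-to-eat food → 7.25% → £0.6438
Pizza slice £5.92: ready-to-eat food → 7.25% → £0.4292
Tax on ready-to-eat food: unrounded sum = £1.073 → £1.07

£1.07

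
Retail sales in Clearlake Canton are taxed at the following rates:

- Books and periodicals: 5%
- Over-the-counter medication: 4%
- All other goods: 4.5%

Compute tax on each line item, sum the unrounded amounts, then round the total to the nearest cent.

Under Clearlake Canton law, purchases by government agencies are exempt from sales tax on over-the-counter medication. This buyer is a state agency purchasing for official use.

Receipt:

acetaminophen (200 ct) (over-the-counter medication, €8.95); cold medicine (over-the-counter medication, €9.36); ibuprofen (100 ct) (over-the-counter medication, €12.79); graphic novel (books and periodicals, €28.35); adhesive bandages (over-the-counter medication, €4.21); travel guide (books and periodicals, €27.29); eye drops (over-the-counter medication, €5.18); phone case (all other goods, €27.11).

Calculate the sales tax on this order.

Acetaminophen (200 ct) €8.95: over-the-counter medication, buyer-exempt → 0% → €0.00
Cold medicine €9.36: over-the-counter medication, buyer-exempt → 0% → €0.00
Ibuprofen (100 ct) €12.79: over-the-counter medication, buyer-exempt → 0% → €0.00
Graphic novel €28.35: books and periodicals → 5% → €1.4175
Adhesive bandages €4.21: over-the-counter medication, buyer-exempt → 0% → €0.00
Travel guide €27.29: books and periodicals → 5% → €1.3645
Eye drops €5.18: over-the-counter medication, buyer-exempt → 0% → €0.00
Phone case €27.11: all other goods → 4.5% → €1.21995
Unrounded tax sum = €4.00195 → €4.00

€4.00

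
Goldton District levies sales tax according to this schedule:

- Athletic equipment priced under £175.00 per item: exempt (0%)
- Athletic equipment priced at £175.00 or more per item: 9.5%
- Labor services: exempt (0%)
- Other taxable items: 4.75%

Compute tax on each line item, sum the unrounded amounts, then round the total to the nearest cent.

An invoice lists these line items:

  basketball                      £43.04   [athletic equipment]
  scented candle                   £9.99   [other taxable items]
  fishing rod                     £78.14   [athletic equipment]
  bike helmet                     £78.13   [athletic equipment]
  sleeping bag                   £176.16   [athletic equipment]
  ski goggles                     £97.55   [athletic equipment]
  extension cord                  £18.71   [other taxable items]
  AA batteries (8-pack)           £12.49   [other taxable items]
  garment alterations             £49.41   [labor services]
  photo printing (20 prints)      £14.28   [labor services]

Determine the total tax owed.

Basketball £43.04: athletic equipment, under £175.00 → 0% → £0.00
Scented candle £9.99: other taxable items → 4.75% → £0.474525
Fishing rod £78.14: athletic equipment, under £175.00 → 0% → £0.00
Bike helmet £78.13: athletic equipment, under £175.00 → 0% → £0.00
Sleeping bag £176.16: athletic equipment, £175.00 or more → 9.5% → £16.7352
Ski goggles £97.55: athletic equipment, under £175.00 → 0% → £0.00
Extension cord £18.71: other taxable items → 4.75% → £0.888725
AA batteries (8-pack) £12.49: other taxable items → 4.75% → £0.593275
Garment alterations £49.41: labor services → 0% → £0.00
Photo printing (20 prints) £14.28: labor services → 0% → £0.00
Unrounded tax sum = £18.691725 → £18.69

£18.69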